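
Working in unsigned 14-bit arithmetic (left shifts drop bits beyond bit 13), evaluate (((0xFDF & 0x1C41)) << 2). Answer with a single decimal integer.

12548

0xFDF = 00111111011111
0x1C41 = 01110001000001
→ & → 00110001000001 = 3137
→ << 2 (mod 2^14) → 11000100000100 = 12548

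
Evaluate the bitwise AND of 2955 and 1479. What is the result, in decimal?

2955 = 101110001011
1479 = 010111000111
AND → 000110000011 = 387

387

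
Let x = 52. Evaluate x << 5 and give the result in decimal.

1664

52 = 00000110100
shift left by 5 → 11010000000 = 1664
(equivalently, 52 × 2^5 = 52 × 32)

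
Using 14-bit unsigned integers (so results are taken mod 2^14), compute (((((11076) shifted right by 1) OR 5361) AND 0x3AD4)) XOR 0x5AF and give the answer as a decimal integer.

5503

11076 = 10101101000100
→ shifted right by 1 → 01010110100010 = 5538
5361 = 01010011110001
→ OR → 01010111110011 = 5619
0x3AD4 = 11101011010100
→ AND → 01000011010000 = 4304
0x5AF = 00010110101111
→ XOR → 01010101111111 = 5503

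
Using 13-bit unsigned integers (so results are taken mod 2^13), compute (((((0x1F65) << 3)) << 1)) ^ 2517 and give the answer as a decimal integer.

0x1F65 = 1111101100101
→ << 3 (mod 2^13) → 1101100101000 = 6952
→ << 1 (mod 2^13) → 1011001010000 = 5712
2517 = 0100111010101
→ ^ → 1111110000101 = 8069

8069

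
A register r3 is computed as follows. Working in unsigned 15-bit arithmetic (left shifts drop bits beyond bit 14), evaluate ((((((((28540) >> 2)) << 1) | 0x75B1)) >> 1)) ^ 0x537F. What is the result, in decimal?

28540 = 110111101111100
→ >> 2 → 001101111011111 = 7135
→ << 1 (mod 2^15) → 011011110111110 = 14270
0x75B1 = 111010110110001
→ | → 111011110111111 = 30655
→ >> 1 → 011101111011111 = 15327
0x537F = 101001101111111
→ ^ → 110100010100000 = 26784

26784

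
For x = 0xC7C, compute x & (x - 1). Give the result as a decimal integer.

3192

x = 110001111100 = 3196
x - 1 = 110001111011
AND   = 110001111000 = 3192
(x & (x - 1) clears the lowest set bit of x.)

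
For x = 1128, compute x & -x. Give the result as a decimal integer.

x = 10001101000 = 1128
-x (two's complement) = …01110011000
AND   = 00000001000 = 8
(x & -x isolates the lowest set bit of x.)

8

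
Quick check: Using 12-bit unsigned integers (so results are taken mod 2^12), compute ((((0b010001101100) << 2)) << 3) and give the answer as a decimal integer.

3456

0b010001101100 = 010001101100
→ << 2 (mod 2^12) → 000110110000 = 432
→ << 3 (mod 2^12) → 110110000000 = 3456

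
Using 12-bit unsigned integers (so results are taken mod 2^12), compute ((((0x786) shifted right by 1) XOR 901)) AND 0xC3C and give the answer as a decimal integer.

0x786 = 011110000110
→ shifted right by 1 → 001111000011 = 963
901 = 001110000101
→ XOR → 000001000110 = 70
0xC3C = 110000111100
→ AND → 000000000100 = 4

4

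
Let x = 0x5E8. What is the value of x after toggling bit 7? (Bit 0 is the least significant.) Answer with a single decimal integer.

x = 010111101000
bit 7 is currently 1; toggle it via x ^ (1 << 7) = x ^ 128
→ 010101101000 = 1384

1384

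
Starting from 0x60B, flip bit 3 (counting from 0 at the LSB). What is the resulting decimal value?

x = 11000001011
bit 3 is currently 1; toggle it via x ^ (1 << 3) = x ^ 8
→ 11000000011 = 1539

1539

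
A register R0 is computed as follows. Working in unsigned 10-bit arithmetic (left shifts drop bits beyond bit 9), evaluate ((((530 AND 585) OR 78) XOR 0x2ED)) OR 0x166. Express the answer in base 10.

487

530 = 1000010010
585 = 1001001001
→ AND → 1000000000 = 512
78 = 0001001110
→ OR → 1001001110 = 590
0x2ED = 1011101101
→ XOR → 0010100011 = 163
0x166 = 0101100110
→ OR → 0111100111 = 487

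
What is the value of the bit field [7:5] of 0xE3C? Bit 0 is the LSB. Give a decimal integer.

v = 111000111100
Shift right by 5: 1110001
Mask low 3 bits: 001 = 1

1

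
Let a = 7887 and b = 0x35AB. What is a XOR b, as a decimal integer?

11108

7887 = 01111011001111
0x35AB = 11010110101011
XOR → 10101101100100 = 11108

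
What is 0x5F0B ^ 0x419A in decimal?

0x5F0B = 101111100001011
0x419A = 100000110011010
XOR → 001111010010001 = 7825

7825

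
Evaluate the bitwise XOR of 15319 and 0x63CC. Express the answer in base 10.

15319 = 011101111010111
0x63CC = 110001111001100
XOR → 101100000011011 = 22555

22555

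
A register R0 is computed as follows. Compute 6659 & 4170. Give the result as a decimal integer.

6659 = 1101000000011
4170 = 1000001001010
AND → 1000000000010 = 4098

4098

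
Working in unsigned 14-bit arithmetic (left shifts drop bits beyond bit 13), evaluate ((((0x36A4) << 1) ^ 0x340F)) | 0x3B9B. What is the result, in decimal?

0x36A4 = 11011010100100
→ << 1 (mod 2^14) → 10110101001000 = 11592
0x340F = 11010000001111
→ ^ → 01100101000111 = 6471
0x3B9B = 11101110011011
→ | → 11101111011111 = 15327

15327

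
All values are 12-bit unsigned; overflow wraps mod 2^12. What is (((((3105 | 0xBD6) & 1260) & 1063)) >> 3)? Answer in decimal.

132

3105 = 110000100001
0xBD6 = 101111010110
→ | → 111111110111 = 4087
1260 = 010011101100
→ & → 010011100100 = 1252
1063 = 010000100111
→ & → 010000100100 = 1060
→ >> 3 → 000010000100 = 132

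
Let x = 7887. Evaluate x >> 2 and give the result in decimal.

7887 = 1111011001111
shift right by 2 → 0011110110011 = 1971
(equivalently, floor(7887 / 4))

1971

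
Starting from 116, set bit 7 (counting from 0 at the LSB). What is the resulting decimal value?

244

x = 01110100
bit 7 is currently 0; set it via x | (1 << 7) = x | 128
→ 11110100 = 244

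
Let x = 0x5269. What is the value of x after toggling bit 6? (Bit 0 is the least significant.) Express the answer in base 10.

x = 101001001101001
bit 6 is currently 1; toggle it via x ^ (1 << 6) = x ^ 64
→ 101001000101001 = 21033

21033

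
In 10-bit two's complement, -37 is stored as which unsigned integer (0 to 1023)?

37 in 10 bits: 0000100101
Invert: 1111011010
Add 1:  1111011011 = 987
(Check: 2^10 - 37 = 1024 - 37 = 987.)

987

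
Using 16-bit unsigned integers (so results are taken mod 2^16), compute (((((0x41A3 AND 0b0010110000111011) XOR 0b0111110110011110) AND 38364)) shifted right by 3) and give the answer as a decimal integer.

691

0x41A3 = 0100000110100011
0b0010110000111011 = 0010110000111011
→ AND → 0000000000100011 = 35
0b0111110110011110 = 0111110110011110
→ XOR → 0111110110111101 = 32189
38364 = 1001010111011100
→ AND → 0001010110011100 = 5532
→ shifted right by 3 → 0000001010110011 = 691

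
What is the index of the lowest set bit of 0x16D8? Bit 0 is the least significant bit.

3

0x16D8 = 1011011011000
Trailing zeros: 3, so the lowest set bit is bit 3 (value 8).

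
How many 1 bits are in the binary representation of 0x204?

2

0x204 = 1000000100
Count the 1s: 1 + 1 = 2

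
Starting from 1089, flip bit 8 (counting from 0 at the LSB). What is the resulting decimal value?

1345

x = 010001000001
bit 8 is currently 0; toggle it via x ^ (1 << 8) = x ^ 256
→ 010101000001 = 1345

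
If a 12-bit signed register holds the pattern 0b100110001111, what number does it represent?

pattern = 100110001111 (MSB is 1 ⇒ negative)
Invert: 011001110000, add 1 → 011001110001 = 1649, so the value is -1649.
(Equivalently: 2447 - 2^12 = 2447 - 4096 = -1649.)

-1649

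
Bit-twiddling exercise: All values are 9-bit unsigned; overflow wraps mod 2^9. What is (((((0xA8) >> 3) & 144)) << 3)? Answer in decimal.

128

0xA8 = 010101000
→ >> 3 → 000010101 = 21
144 = 010010000
→ & → 000010000 = 16
→ << 3 (mod 2^9) → 010000000 = 128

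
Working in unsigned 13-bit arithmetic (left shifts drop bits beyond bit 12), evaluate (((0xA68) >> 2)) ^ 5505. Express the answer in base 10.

0xA68 = 0101001101000
→ >> 2 → 0001010011010 = 666
5505 = 1010110000001
→ ^ → 1011100011011 = 5915

5915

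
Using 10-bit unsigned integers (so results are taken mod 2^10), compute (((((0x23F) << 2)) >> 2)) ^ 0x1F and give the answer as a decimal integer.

0x23F = 1000111111
→ << 2 (mod 2^10) → 0011111100 = 252
→ >> 2 → 0000111111 = 63
0x1F = 0000011111
→ ^ → 0000100000 = 32

32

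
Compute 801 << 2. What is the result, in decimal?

3204

801 = 001100100001
shift left by 2 → 110010000100 = 3204
(equivalently, 801 × 2^2 = 801 × 4)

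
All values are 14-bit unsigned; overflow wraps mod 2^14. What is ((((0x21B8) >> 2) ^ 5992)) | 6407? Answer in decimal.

7943

0x21B8 = 10000110111000
→ >> 2 → 00100001101110 = 2158
5992 = 01011101101000
→ ^ → 01111100000110 = 7942
6407 = 01100100000111
→ | → 01111100000111 = 7943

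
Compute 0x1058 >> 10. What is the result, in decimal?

4

0x1058 = 1000001011000
shift right by 10 → 0000000000100 = 4
(equivalently, floor(4184 / 1024))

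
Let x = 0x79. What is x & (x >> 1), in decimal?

56

x = 1111001 = 121
x>>1 = 0111100
AND  = 0111000 = 56
(x & (x >> 1) has a 1 wherever x has two consecutive 1 bits.)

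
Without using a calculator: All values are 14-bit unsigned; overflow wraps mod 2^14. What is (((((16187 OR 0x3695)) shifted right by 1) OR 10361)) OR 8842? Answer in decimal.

16187 = 11111100111011
0x3695 = 11011010010101
→ OR → 11111110111111 = 16319
→ shifted right by 1 → 01111111011111 = 8159
10361 = 10100001111001
→ OR → 11111111111111 = 16383
8842 = 10001010001010
→ OR → 11111111111111 = 16383

16383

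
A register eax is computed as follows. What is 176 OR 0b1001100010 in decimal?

754

176 = 0010110000
b = 1001100010
 OR → 1011110010 = 754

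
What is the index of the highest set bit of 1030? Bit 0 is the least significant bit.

1030 = 10000000110
The topmost 1 is at position 10 (since 2^10 = 1024 ≤ 1030 < 2048).

10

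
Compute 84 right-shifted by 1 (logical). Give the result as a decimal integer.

42

84 = 1010100
shift right by 1 → 0101010 = 42
(equivalently, floor(84 / 2))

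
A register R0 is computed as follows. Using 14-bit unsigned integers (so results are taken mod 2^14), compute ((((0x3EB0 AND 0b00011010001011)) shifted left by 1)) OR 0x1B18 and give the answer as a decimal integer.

7960

0x3EB0 = 11111010110000
0b00011010001011 = 00011010001011
→ AND → 00011010000000 = 1664
→ shifted left by 1 (mod 2^14) → 00110100000000 = 3328
0x1B18 = 01101100011000
→ OR → 01111100011000 = 7960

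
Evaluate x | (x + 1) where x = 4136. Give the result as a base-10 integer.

4137

x = 1000000101000 = 4136
x + 1 = 1000000101001
OR    = 1000000101001 = 4137
(x | (x + 1) sets the lowest cleared bit.)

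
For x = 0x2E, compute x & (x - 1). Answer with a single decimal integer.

44

x = 101110 = 46
x - 1 = 101101
AND   = 101100 = 44
(x & (x - 1) clears the lowest set bit of x.)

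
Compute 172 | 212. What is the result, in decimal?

172 = 10101100
212 = 11010100
 OR → 11111100 = 252

252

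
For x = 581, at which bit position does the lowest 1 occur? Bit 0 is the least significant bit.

581 = 1001000101
Trailing zeros: 0, so the lowest set bit is bit 0 (value 1).

0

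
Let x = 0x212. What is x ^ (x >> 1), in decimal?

795

x = 1000010010 = 530
x>>1 = 0100001001
XOR  = 1100011011 = 795
(x ^ (x >> 1) gives the standard binary-reflected Gray code of x.)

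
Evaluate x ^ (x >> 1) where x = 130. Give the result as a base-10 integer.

x = 10000010 = 130
x>>1 = 01000001
XOR  = 11000011 = 195
(x ^ (x >> 1) gives the standard binary-reflected Gray code of x.)

195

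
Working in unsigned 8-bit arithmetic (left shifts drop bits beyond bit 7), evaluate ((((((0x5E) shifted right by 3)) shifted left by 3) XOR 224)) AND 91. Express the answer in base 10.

0x5E = 01011110
→ shifted right by 3 → 00001011 = 11
→ shifted left by 3 (mod 2^8) → 01011000 = 88
224 = 11100000
→ XOR → 10111000 = 184
91 = 01011011
→ AND → 00011000 = 24

24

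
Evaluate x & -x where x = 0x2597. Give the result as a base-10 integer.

x = 10010110010111 = 9623
-x (two's complement) = …01101001101001
AND   = 00000000000001 = 1
(x & -x isolates the lowest set bit of x.)

1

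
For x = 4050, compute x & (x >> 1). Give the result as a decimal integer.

x = 111111010010 = 4050
x>>1 = 011111101001
AND  = 011111000000 = 1984
(x & (x >> 1) has a 1 wherever x has two consecutive 1 bits.)

1984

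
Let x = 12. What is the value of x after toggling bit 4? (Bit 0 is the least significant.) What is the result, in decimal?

28

x = 000001100
bit 4 is currently 0; toggle it via x ^ (1 << 4) = x ^ 16
→ 000011100 = 28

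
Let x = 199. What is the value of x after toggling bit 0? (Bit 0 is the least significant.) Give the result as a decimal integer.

198

x = 11000111
bit 0 is currently 1; toggle it via x ^ (1 << 0) = x ^ 1
→ 11000110 = 198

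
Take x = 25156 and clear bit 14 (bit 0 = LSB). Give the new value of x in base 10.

8772

x = 110001001000100
bit 14 is currently 1; clear it via x & ~(1 << 14) = x & ~16384
→ 010001001000100 = 8772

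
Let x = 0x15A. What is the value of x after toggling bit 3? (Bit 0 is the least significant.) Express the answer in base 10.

338

x = 0101011010
bit 3 is currently 1; toggle it via x ^ (1 << 3) = x ^ 8
→ 0101010010 = 338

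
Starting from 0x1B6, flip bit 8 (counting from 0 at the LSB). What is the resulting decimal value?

182

x = 0110110110
bit 8 is currently 1; toggle it via x ^ (1 << 8) = x ^ 256
→ 0010110110 = 182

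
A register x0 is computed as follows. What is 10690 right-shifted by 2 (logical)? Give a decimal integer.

2672

10690 = 10100111000010
shift right by 2 → 00101001110000 = 2672
(equivalently, floor(10690 / 4))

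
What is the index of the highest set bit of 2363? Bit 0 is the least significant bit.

11

2363 = 100100111011
The topmost 1 is at position 11 (since 2^11 = 2048 ≤ 2363 < 4096).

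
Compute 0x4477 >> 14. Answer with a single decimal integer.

1

0x4477 = 100010001110111
shift right by 14 → 000000000000001 = 1
(equivalently, floor(17527 / 16384))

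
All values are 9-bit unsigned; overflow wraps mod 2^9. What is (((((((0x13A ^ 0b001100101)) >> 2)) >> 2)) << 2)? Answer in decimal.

84

0x13A = 100111010
0b001100101 = 001100101
→ ^ → 101011111 = 351
→ >> 2 → 001010111 = 87
→ >> 2 → 000010101 = 21
→ << 2 (mod 2^9) → 001010100 = 84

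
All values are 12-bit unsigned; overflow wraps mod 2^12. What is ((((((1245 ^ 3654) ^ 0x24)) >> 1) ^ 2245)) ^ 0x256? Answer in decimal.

4044

1245 = 010011011101
3654 = 111001000110
→ ^ → 101010011011 = 2715
0x24 = 000000100100
→ ^ → 101010111111 = 2751
→ >> 1 → 010101011111 = 1375
2245 = 100011000101
→ ^ → 110110011010 = 3482
0x256 = 001001010110
→ ^ → 111111001100 = 4044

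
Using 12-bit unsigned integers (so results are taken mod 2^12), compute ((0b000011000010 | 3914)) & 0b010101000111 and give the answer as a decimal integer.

0b000011000010 = 000011000010
3914 = 111101001010
→ | → 111111001010 = 4042
0b010101000111 = 010101000111
→ & → 010101000010 = 1346

1346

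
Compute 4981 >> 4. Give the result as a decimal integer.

4981 = 1001101110101
shift right by 4 → 0000100110111 = 311
(equivalently, floor(4981 / 16))

311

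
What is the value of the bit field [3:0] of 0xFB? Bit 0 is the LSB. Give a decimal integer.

11

v = 00011111011
Shift right by 0: 00011111011
Mask low 4 bits: 1011 = 11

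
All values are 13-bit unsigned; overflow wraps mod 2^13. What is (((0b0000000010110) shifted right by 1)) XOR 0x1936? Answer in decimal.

0b0000000010110 = 0000000010110
→ shifted right by 1 → 0000000001011 = 11
0x1936 = 1100100110110
→ XOR → 1100100111101 = 6461

6461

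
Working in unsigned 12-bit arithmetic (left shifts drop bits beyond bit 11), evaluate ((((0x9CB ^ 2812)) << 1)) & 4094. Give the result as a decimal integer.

0x9CB = 100111001011
2812 = 101011111100
→ ^ → 001100110111 = 823
→ << 1 (mod 2^12) → 011001101110 = 1646
4094 = 111111111110
→ & → 011001101110 = 1646

1646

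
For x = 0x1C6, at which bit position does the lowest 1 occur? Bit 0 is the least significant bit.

0x1C6 = 111000110
Trailing zeros: 1, so the lowest set bit is bit 1 (value 2).

1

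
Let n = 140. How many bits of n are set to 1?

3

140 = 10001100
Count the 1s: 1 + 1 + 1 = 3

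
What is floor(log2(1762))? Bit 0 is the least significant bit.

10

1762 = 11011100010
The topmost 1 is at position 10 (since 2^10 = 1024 ≤ 1762 < 2048).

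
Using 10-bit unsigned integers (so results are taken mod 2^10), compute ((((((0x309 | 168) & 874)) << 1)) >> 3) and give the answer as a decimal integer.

0x309 = 1100001001
168 = 0010101000
→ | → 1110101001 = 937
874 = 1101101010
→ & → 1100101000 = 808
→ << 1 (mod 2^10) → 1001010000 = 592
→ >> 3 → 0001001010 = 74

74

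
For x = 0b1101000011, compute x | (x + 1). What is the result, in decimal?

x = 1101000011 = 835
x + 1 = 1101000100
OR    = 1101000111 = 839
(x | (x + 1) sets the lowest cleared bit.)

839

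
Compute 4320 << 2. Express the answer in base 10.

4320 = 001000011100000
shift left by 2 → 100001110000000 = 17280
(equivalently, 4320 × 2^2 = 4320 × 4)

17280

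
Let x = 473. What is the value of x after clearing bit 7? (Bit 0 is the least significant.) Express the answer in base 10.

345

x = 00111011001
bit 7 is currently 1; clear it via x & ~(1 << 7) = x & ~128
→ 00101011001 = 345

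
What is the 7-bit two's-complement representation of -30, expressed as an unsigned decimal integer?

30 in 7 bits: 0011110
Invert: 1100001
Add 1:  1100010 = 98
(Check: 2^7 - 30 = 128 - 30 = 98.)

98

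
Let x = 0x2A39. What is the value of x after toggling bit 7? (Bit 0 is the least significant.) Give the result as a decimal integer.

x = 010101000111001
bit 7 is currently 0; toggle it via x ^ (1 << 7) = x ^ 128
→ 010101010111001 = 10937

10937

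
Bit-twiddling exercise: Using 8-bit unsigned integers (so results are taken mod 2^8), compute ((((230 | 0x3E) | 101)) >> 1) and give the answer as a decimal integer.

127

230 = 11100110
0x3E = 00111110
→ | → 11111110 = 254
101 = 01100101
→ | → 11111111 = 255
→ >> 1 → 01111111 = 127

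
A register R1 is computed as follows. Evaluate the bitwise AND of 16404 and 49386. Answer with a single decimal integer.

16404 = 0100000000010100
49386 = 1100000011101010
AND → 0100000000000000 = 16384

16384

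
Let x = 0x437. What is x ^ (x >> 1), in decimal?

1580

x = 10000110111 = 1079
x>>1 = 01000011011
XOR  = 11000101100 = 1580
(x ^ (x >> 1) gives the standard binary-reflected Gray code of x.)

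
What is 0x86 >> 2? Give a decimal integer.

33

0x86 = 10000110
shift right by 2 → 00100001 = 33
(equivalently, floor(134 / 4))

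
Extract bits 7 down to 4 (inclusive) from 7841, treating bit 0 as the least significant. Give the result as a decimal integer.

10

v = 01111010100001
Shift right by 4: 0111101010
Mask low 4 bits: 1010 = 10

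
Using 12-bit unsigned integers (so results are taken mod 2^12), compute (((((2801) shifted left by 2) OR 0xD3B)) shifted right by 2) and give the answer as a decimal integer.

1023

2801 = 101011110001
→ shifted left by 2 (mod 2^12) → 101111000100 = 3012
0xD3B = 110100111011
→ OR → 111111111111 = 4095
→ shifted right by 2 → 001111111111 = 1023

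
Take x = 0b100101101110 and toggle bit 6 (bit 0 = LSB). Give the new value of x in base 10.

2350

x = 100101101110
bit 6 is currently 1; toggle it via x ^ (1 << 6) = x ^ 64
→ 100100101110 = 2350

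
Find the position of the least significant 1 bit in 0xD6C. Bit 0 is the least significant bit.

2

0xD6C = 110101101100
Trailing zeros: 2, so the lowest set bit is bit 2 (value 4).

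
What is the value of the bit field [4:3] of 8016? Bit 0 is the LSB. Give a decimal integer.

v = 1111101010000
Shift right by 3: 1111101010
Mask low 2 bits: 10 = 2

2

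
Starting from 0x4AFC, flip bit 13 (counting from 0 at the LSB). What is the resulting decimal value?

x = 100101011111100
bit 13 is currently 0; toggle it via x ^ (1 << 13) = x ^ 8192
→ 110101011111100 = 27388

27388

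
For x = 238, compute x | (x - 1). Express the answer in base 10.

239

x = 11101110 = 238
x - 1 = 11101101
OR    = 11101111 = 239
(x | (x - 1) sets all bits below the lowest set bit.)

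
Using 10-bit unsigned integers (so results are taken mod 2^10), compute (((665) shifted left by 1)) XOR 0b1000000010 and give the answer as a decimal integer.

665 = 1010011001
→ shifted left by 1 (mod 2^10) → 0100110010 = 306
0b1000000010 = 1000000010
→ XOR → 1100110000 = 816

816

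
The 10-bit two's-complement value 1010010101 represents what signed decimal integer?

-363

pattern = 1010010101 (MSB is 1 ⇒ negative)
Invert: 0101101010, add 1 → 0101101011 = 363, so the value is -363.
(Equivalently: 661 - 2^10 = 661 - 1024 = -363.)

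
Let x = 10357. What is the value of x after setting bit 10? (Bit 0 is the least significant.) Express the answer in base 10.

x = 0010100001110101
bit 10 is currently 0; set it via x | (1 << 10) = x | 1024
→ 0010110001110101 = 11381

11381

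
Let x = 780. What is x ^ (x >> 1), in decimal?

x = 1100001100 = 780
x>>1 = 0110000110
XOR  = 1010001010 = 650
(x ^ (x >> 1) gives the standard binary-reflected Gray code of x.)

650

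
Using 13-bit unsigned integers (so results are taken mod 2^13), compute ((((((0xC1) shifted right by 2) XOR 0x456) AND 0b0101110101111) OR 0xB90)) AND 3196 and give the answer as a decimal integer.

2100

0xC1 = 0000011000001
→ shifted right by 2 → 0000000110000 = 48
0x456 = 0010001010110
→ XOR → 0010001100110 = 1126
0b0101110101111 = 0101110101111
→ AND → 0000000100110 = 38
0xB90 = 0101110010000
→ OR → 0101110110110 = 2998
3196 = 0110001111100
→ AND → 0100000110100 = 2100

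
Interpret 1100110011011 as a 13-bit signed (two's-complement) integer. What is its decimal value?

pattern = 1100110011011 (MSB is 1 ⇒ negative)
Invert: 0011001100100, add 1 → 0011001100101 = 1637, so the value is -1637.
(Equivalently: 6555 - 2^13 = 6555 - 8192 = -1637.)

-1637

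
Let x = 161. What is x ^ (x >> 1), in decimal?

x = 10100001 = 161
x>>1 = 01010000
XOR  = 11110001 = 241
(x ^ (x >> 1) gives the standard binary-reflected Gray code of x.)

241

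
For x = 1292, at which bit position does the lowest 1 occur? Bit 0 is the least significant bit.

2

1292 = 10100001100
Trailing zeros: 2, so the lowest set bit is bit 2 (value 4).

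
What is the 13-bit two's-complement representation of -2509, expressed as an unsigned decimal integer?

2509 in 13 bits: 0100111001101
Invert: 1011000110010
Add 1:  1011000110011 = 5683
(Check: 2^13 - 2509 = 8192 - 2509 = 5683.)

5683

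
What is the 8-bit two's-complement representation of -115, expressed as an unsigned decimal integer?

141

115 in 8 bits: 01110011
Invert: 10001100
Add 1:  10001101 = 141
(Check: 2^8 - 115 = 256 - 115 = 141.)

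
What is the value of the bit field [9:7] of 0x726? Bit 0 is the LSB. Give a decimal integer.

v = 11100100110
Shift right by 7: 1110
Mask low 3 bits: 110 = 6

6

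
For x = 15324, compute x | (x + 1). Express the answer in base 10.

x = 11101111011100 = 15324
x + 1 = 11101111011101
OR    = 11101111011101 = 15325
(x | (x + 1) sets the lowest cleared bit.)

15325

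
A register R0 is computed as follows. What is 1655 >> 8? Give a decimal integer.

6

1655 = 11001110111
shift right by 8 → 00000000110 = 6
(equivalently, floor(1655 / 256))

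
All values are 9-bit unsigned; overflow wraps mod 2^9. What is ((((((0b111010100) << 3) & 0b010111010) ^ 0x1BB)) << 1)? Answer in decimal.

0b111010100 = 111010100
→ << 3 (mod 2^9) → 010100000 = 160
0b010111010 = 010111010
→ & → 010100000 = 160
0x1BB = 110111011
→ ^ → 100011011 = 283
→ << 1 (mod 2^9) → 000110110 = 54

54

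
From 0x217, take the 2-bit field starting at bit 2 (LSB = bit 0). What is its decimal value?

v = 0001000010111
Shift right by 2: 00010000101
Mask low 2 bits: 01 = 1

1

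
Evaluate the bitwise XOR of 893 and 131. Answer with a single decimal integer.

1022

893 = 1101111101
131 = 0010000011
XOR → 1111111110 = 1022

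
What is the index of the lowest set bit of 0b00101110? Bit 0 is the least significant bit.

0b00101110 = 101110
Trailing zeros: 1, so the lowest set bit is bit 1 (value 2).

1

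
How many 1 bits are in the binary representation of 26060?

8

26060 = 110010111001100
Count the 1s: 1 + 1 + 1 + 1 + 1 + 1 + 1 + 1 = 8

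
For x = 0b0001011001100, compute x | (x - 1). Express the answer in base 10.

x = 1011001100 = 716
x - 1 = 1011001011
OR    = 1011001111 = 719
(x | (x - 1) sets all bits below the lowest set bit.)

719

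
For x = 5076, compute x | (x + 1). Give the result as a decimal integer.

x = 1001111010100 = 5076
x + 1 = 1001111010101
OR    = 1001111010101 = 5077
(x | (x + 1) sets the lowest cleared bit.)

5077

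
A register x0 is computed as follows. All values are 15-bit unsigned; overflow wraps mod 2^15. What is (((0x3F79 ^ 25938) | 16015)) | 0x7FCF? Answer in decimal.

32751

0x3F79 = 011111101111001
25938 = 110010101010010
→ ^ → 101101000101011 = 23083
16015 = 011111010001111
→ | → 111111010101111 = 32431
0x7FCF = 111111111001111
→ | → 111111111101111 = 32751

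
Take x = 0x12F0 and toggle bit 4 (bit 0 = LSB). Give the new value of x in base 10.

4832

x = 1001011110000
bit 4 is currently 1; toggle it via x ^ (1 << 4) = x ^ 16
→ 1001011100000 = 4832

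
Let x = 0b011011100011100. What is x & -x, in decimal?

x = 11011100011100 = 14108
-x (two's complement) = …00100011100100
AND   = 00000000000100 = 4
(x & -x isolates the lowest set bit of x.)

4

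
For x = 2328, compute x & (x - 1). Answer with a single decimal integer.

2320

x = 100100011000 = 2328
x - 1 = 100100010111
AND   = 100100010000 = 2320
(x & (x - 1) clears the lowest set bit of x.)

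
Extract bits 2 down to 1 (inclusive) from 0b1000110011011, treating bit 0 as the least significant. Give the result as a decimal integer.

1

v = 1000110011011
Shift right by 1: 100011001101
Mask low 2 bits: 01 = 1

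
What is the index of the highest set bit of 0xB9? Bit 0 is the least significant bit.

7

0xB9 = 10111001
The topmost 1 is at position 7 (since 2^7 = 128 ≤ 185 < 256).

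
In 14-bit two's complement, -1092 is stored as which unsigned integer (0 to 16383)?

1092 in 14 bits: 00010001000100
Invert: 11101110111011
Add 1:  11101110111100 = 15292
(Check: 2^14 - 1092 = 16384 - 1092 = 15292.)

15292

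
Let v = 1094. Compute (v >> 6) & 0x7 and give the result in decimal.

1

v = 10001000110
Shift right by 6: 10001
Mask low 3 bits: 001 = 1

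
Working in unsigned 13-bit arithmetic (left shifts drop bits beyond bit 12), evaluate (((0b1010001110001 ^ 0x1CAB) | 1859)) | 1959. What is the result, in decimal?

4095

0b1010001110001 = 1010001110001
0x1CAB = 1110010101011
→ ^ → 0100011011010 = 2266
1859 = 0011101000011
→ | → 0111111011011 = 4059
1959 = 0011110100111
→ | → 0111111111111 = 4095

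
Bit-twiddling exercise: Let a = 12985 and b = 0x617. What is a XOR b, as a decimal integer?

13486

12985 = 11001010111001
0x617 = 00011000010111
XOR → 11010010101110 = 13486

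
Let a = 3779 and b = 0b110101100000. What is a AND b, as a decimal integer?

3779 = 111011000011
b = 110101100000
AND → 110001000000 = 3136

3136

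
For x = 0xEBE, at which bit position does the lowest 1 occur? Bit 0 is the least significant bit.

0xEBE = 111010111110
Trailing zeros: 1, so the lowest set bit is bit 1 (value 2).

1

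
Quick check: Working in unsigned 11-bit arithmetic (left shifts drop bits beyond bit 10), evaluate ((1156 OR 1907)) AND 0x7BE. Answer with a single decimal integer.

1974

1156 = 10010000100
1907 = 11101110011
→ OR → 11111110111 = 2039
0x7BE = 11110111110
→ AND → 11110110110 = 1974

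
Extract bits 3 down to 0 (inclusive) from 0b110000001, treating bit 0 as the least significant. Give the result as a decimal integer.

1

v = 110000001
Shift right by 0: 110000001
Mask low 4 bits: 0001 = 1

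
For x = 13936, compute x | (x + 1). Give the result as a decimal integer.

13937

x = 11011001110000 = 13936
x + 1 = 11011001110001
OR    = 11011001110001 = 13937
(x | (x + 1) sets the lowest cleared bit.)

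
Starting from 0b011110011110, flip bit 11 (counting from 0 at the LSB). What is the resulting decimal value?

x = 011110011110
bit 11 is currently 0; toggle it via x ^ (1 << 11) = x ^ 2048
→ 111110011110 = 3998

3998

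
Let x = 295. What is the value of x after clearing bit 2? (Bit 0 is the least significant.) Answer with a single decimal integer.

291

x = 100100111
bit 2 is currently 1; clear it via x & ~(1 << 2) = x & ~4
→ 100100011 = 291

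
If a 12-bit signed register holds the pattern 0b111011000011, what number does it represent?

-317

pattern = 111011000011 (MSB is 1 ⇒ negative)
Invert: 000100111100, add 1 → 000100111101 = 317, so the value is -317.
(Equivalently: 3779 - 2^12 = 3779 - 4096 = -317.)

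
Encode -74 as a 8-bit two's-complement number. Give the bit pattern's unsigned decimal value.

74 in 8 bits: 01001010
Invert: 10110101
Add 1:  10110110 = 182
(Check: 2^8 - 74 = 256 - 74 = 182.)

182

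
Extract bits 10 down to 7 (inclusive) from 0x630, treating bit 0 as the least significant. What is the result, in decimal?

12

v = 11000110000
Shift right by 7: 1100
Mask low 4 bits: 1100 = 12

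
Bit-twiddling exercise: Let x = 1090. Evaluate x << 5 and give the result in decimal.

1090 = 0000010001000010
shift left by 5 → 1000100001000000 = 34880
(equivalently, 1090 × 2^5 = 1090 × 32)

34880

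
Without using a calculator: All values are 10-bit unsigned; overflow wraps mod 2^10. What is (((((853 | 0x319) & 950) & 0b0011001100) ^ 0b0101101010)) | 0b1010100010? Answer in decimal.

853 = 1101010101
0x319 = 1100011001
→ | → 1101011101 = 861
950 = 1110110110
→ & → 1100010100 = 788
0b0011001100 = 0011001100
→ & → 0000000100 = 4
0b0101101010 = 0101101010
→ ^ → 0101101110 = 366
0b1010100010 = 1010100010
→ | → 1111101110 = 1006

1006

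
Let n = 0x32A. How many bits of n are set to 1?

5

0x32A = 1100101010
Count the 1s: 1 + 1 + 1 + 1 + 1 = 5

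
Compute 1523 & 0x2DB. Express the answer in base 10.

1523 = 10111110011
0x2DB = 01011011011
AND → 00011010011 = 211

211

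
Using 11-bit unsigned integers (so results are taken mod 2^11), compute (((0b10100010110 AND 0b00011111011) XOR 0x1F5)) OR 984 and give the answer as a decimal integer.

0b10100010110 = 10100010110
0b00011111011 = 00011111011
→ AND → 00000010010 = 18
0x1F5 = 00111110101
→ XOR → 00111100111 = 487
984 = 01111011000
→ OR → 01111111111 = 1023

1023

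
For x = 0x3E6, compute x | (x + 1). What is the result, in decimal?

999

x = 1111100110 = 998
x + 1 = 1111100111
OR    = 1111100111 = 999
(x | (x + 1) sets the lowest cleared bit.)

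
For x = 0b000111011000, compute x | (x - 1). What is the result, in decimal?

x = 111011000 = 472
x - 1 = 111010111
OR    = 111011111 = 479
(x | (x - 1) sets all bits below the lowest set bit.)

479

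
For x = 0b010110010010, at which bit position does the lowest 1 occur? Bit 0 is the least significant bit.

1

0b010110010010 = 10110010010
Trailing zeros: 1, so the lowest set bit is bit 1 (value 2).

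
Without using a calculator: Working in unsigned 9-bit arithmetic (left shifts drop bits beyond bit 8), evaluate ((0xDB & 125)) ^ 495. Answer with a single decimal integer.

438

0xDB = 011011011
125 = 001111101
→ & → 001011001 = 89
495 = 111101111
→ ^ → 110110110 = 438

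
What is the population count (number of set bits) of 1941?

1941 = 11110010101
Count the 1s: 1 + 1 + 1 + 1 + 1 + 1 + 1 = 7

7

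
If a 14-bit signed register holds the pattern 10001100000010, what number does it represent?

pattern = 10001100000010 (MSB is 1 ⇒ negative)
Invert: 01110011111101, add 1 → 01110011111110 = 7422, so the value is -7422.
(Equivalently: 8962 - 2^14 = 8962 - 16384 = -7422.)

-7422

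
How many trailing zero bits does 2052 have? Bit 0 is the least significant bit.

2052 = 100000000100
Trailing zeros: 2, so the lowest set bit is bit 2 (value 4).

2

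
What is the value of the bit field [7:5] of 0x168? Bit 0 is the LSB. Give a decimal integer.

3

v = 101101000
Shift right by 5: 1011
Mask low 3 bits: 011 = 3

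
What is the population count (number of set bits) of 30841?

9

30841 = 111100001111001
Count the 1s: 1 + 1 + 1 + 1 + 1 + 1 + 1 + 1 + 1 = 9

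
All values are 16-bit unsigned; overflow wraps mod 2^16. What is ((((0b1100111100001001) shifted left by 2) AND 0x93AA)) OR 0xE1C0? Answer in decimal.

61920

0b1100111100001001 = 1100111100001001
→ shifted left by 2 (mod 2^16) → 0011110000100100 = 15396
0x93AA = 1001001110101010
→ AND → 0001000000100000 = 4128
0xE1C0 = 1110000111000000
→ OR → 1111000111100000 = 61920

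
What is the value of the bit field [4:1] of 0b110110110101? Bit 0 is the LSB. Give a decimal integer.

10

v = 110110110101
Shift right by 1: 11011011010
Mask low 4 bits: 1010 = 10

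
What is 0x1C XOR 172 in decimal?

176

0x1C = 00011100
172 = 10101100
XOR → 10110000 = 176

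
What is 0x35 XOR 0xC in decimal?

57

0x35 = 110101
0xC = 001100
XOR → 111001 = 57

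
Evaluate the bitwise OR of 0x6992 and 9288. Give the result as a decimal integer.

28122

0x6992 = 110100110010010
9288 = 010010001001000
 OR → 110110111011010 = 28122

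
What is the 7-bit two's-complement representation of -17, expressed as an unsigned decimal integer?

17 in 7 bits: 0010001
Invert: 1101110
Add 1:  1101111 = 111
(Check: 2^7 - 17 = 128 - 17 = 111.)

111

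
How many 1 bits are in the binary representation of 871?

7

871 = 1101100111
Count the 1s: 1 + 1 + 1 + 1 + 1 + 1 + 1 = 7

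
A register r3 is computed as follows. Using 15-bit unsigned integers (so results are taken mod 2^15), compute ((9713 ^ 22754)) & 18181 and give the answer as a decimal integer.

9713 = 010010111110001
22754 = 101100011100010
→ ^ → 111110100010011 = 32019
18181 = 100011100000101
→ & → 100010100000001 = 17665

17665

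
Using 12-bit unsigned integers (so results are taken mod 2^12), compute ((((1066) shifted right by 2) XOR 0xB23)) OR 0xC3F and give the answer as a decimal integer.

1066 = 010000101010
→ shifted right by 2 → 000100001010 = 266
0xB23 = 101100100011
→ XOR → 101000101001 = 2601
0xC3F = 110000111111
→ OR → 111000111111 = 3647

3647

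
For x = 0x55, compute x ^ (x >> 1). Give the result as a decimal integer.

x = 1010101 = 85
x>>1 = 0101010
XOR  = 1111111 = 127
(x ^ (x >> 1) gives the standard binary-reflected Gray code of x.)

127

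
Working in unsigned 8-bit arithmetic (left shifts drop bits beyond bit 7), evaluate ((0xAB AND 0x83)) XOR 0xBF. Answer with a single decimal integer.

60

0xAB = 10101011
0x83 = 10000011
→ AND → 10000011 = 131
0xBF = 10111111
→ XOR → 00111100 = 60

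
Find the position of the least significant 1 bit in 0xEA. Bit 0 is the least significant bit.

0xEA = 11101010
Trailing zeros: 1, so the lowest set bit is bit 1 (value 2).

1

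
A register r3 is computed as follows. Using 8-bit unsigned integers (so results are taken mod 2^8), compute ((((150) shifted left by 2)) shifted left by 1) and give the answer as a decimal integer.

176

150 = 10010110
→ shifted left by 2 (mod 2^8) → 01011000 = 88
→ shifted left by 1 (mod 2^8) → 10110000 = 176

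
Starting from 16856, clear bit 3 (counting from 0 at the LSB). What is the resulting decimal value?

16848

x = 100000111011000
bit 3 is currently 1; clear it via x & ~(1 << 3) = x & ~8
→ 100000111010000 = 16848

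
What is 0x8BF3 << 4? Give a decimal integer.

0x8BF3 = 00001000101111110011
shift left by 4 → 10001011111100110000 = 573232
(equivalently, 35827 × 2^4 = 35827 × 16)

573232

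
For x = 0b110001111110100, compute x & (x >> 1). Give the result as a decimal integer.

x = 110001111110100 = 25588
x>>1 = 011000111111010
AND  = 010000111110000 = 8688
(x & (x >> 1) has a 1 wherever x has two consecutive 1 bits.)

8688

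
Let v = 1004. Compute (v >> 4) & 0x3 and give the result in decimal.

2

v = 1111101100
Shift right by 4: 111110
Mask low 2 bits: 10 = 2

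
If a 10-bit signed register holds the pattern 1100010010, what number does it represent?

-238

pattern = 1100010010 (MSB is 1 ⇒ negative)
Invert: 0011101101, add 1 → 0011101110 = 238, so the value is -238.
(Equivalently: 786 - 2^10 = 786 - 1024 = -238.)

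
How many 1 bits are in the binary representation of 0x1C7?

6

0x1C7 = 111000111
Count the 1s: 1 + 1 + 1 + 1 + 1 + 1 = 6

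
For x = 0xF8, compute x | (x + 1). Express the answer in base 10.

249

x = 11111000 = 248
x + 1 = 11111001
OR    = 11111001 = 249
(x | (x + 1) sets the lowest cleared bit.)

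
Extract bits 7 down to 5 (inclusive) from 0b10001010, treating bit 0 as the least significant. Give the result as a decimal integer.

4

v = 10001010
Shift right by 5: 100
Mask low 3 bits: 100 = 4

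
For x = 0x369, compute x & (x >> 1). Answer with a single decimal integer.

x = 1101101001 = 873
x>>1 = 0110110100
AND  = 0100100000 = 288
(x & (x >> 1) has a 1 wherever x has two consecutive 1 bits.)

288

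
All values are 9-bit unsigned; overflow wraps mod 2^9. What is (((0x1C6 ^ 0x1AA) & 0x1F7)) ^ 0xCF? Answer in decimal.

171

0x1C6 = 111000110
0x1AA = 110101010
→ ^ → 001101100 = 108
0x1F7 = 111110111
→ & → 001100100 = 100
0xCF = 011001111
→ ^ → 010101011 = 171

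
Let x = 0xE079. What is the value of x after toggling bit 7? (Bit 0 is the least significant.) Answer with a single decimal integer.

57593

x = 1110000001111001
bit 7 is currently 0; toggle it via x ^ (1 << 7) = x ^ 128
→ 1110000011111001 = 57593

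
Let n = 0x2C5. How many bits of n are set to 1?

5

0x2C5 = 1011000101
Count the 1s: 1 + 1 + 1 + 1 + 1 = 5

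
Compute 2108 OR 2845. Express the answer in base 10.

2108 = 100000111100
2845 = 101100011101
 OR → 101100111101 = 2877

2877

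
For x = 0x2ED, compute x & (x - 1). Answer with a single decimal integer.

748

x = 1011101101 = 749
x - 1 = 1011101100
AND   = 1011101100 = 748
(x & (x - 1) clears the lowest set bit of x.)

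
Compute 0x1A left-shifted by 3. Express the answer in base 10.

0x1A = 00011010
shift left by 3 → 11010000 = 208
(equivalently, 26 × 2^3 = 26 × 8)

208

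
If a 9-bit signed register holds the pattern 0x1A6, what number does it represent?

-90

pattern = 110100110 (MSB is 1 ⇒ negative)
Invert: 001011001, add 1 → 001011010 = 90, so the value is -90.
(Equivalently: 422 - 2^9 = 422 - 512 = -90.)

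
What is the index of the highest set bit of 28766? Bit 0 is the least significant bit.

28766 = 111000001011110
The topmost 1 is at position 14 (since 2^14 = 16384 ≤ 28766 < 32768).

14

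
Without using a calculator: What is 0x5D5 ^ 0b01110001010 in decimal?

1631

0x5D5 = 10111010101
b = 01110001010
XOR → 11001011111 = 1631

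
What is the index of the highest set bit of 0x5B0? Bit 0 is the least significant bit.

10

0x5B0 = 10110110000
The topmost 1 is at position 10 (since 2^10 = 1024 ≤ 1456 < 2048).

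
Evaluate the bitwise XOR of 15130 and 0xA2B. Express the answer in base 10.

12593

15130 = 11101100011010
0xA2B = 00101000101011
XOR → 11000100110001 = 12593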